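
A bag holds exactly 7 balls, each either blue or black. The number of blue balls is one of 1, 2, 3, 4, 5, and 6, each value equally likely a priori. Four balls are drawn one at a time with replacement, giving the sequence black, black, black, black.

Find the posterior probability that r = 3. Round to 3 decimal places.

Under each hypothesis, the probability of the observed sequence is: P(data | r = 1) = (6/7)(6/7)(6/7)(6/7) = 0.53978; P(data | r = 2) = (5/7)(5/7)(5/7)(5/7) = 0.26031; P(data | r = 3) = (4/7)(4/7)(4/7)(4/7) = 0.10662; P(data | r = 4) = (3/7)(3/7)(3/7)(3/7) = 0.033736; P(data | r = 5) = (2/7)(2/7)(2/7)(2/7) = 0.0066639; P(data | r = 6) = (1/7)(1/7)(1/7)(1/7) = 0.00041649.
The prior-weighted likelihoods are 1/6 · 0.53978 = 0.089963, 1/6 · 0.26031 = 0.043385, 1/6 · 0.10662 = 0.01777, 1/6 · 0.033736 = 0.0056227, 1/6 · 0.0066639 = 0.0011106, 1/6 · 0.00041649 = 6.9416e-05; with total 0.15792.
By Bayes' rule, P(r = 3 | data) = (0.01777) / (0.15792) = 0.11253.

0.113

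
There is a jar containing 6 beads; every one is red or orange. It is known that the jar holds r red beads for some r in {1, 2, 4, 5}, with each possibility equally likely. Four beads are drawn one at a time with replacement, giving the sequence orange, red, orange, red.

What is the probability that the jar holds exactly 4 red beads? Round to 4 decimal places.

For each hypothesis, P(data | H) works out to: P(data | r = 1) = (5/6)(1/6)(5/6)(1/6) = 0.01929; P(data | r = 2) = (4/6)(2/6)(4/6)(2/6) = 0.049383; P(data | r = 4) = (2/6)(4/6)(2/6)(4/6) = 0.049383; P(data | r = 5) = (1/6)(5/6)(1/6)(5/6) = 0.01929.
The prior-weighted likelihoods are 1/4 · 0.01929 = 0.0048225, 1/4 · 0.049383 = 0.012346, 1/4 · 0.049383 = 0.012346, 1/4 · 0.01929 = 0.0048225; with total 0.034336.
By Bayes' rule, P(r = 4 | data) = (0.012346) / (0.034336) = 0.35955.

0.3596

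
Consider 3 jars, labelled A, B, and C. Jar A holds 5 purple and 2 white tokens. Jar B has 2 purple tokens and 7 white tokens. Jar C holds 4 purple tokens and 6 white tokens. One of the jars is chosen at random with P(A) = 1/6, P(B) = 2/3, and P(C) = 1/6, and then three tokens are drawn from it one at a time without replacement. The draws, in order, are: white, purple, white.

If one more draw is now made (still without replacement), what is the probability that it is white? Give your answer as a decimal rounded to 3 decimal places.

0.739

Under each hypothesis, the probability of the observed sequence is: P(data | jar A) = (2/7)(5/6)(1/5) = 1/21; P(data | jar B) = (7/9)(2/8)(6/7) = 1/6; P(data | jar C) = (6/10)(4/9)(5/8) = 1/6.
Multiplying each by its prior: 1/6 · 1/21 = 1/126, 2/3 · 1/6 = 1/9, 1/6 · 1/6 = 1/36; with total 37/252.
Dividing through by the total gives posterior P(jar A | data) = 2/37, P(jar B | data) = 28/37, P(jar C | data) = 7/37.
So P(white next | data) = Σ P(white next | H) P(H | data) = (0)(2/37) + (5/6)(28/37) + (4/7)(7/37) = 82/111.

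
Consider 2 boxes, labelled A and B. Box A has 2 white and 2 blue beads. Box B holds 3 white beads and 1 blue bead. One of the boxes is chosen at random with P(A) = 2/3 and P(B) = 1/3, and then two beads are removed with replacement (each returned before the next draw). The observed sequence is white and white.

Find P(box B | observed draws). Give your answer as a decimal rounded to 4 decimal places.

0.5294

For each hypothesis, P(data | H) works out to: P(data | box A) = (2/4)(2/4) = 1/4; P(data | box B) = (3/4)(3/4) = 9/16.
The prior-weighted likelihoods are 2/3 · 1/4 = 1/6, 1/3 · 9/16 = 3/16; these sum to 17/48.
By Bayes' rule, P(box B | data) = (3/16) / (17/48) = 9/17.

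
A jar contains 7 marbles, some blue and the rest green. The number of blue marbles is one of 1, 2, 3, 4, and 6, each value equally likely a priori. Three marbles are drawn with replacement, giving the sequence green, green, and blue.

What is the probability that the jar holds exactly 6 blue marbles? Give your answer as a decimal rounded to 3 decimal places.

For each hypothesis, P(data | H) works out to: P(data | r = 1) = (6/7)(6/7)(1/7) = 0.10496; P(data | r = 2) = (5/7)(5/7)(2/7) = 0.14577; P(data | r = 3) = (4/7)(4/7)(3/7) = 0.13994; P(data | r = 4) = (3/7)(3/7)(4/7) = 0.10496; P(data | r = 6) = (1/7)(1/7)(6/7) = 0.017493.
Multiplying each by its prior: 1/5 · 0.10496 = 0.020991, 1/5 · 0.14577 = 0.029155, 1/5 · 0.13994 = 0.027988, 1/5 · 0.10496 = 0.020991, 1/5 · 0.017493 = 0.0034985; these sum to 0.10262.
Hence P(r = 6 | data) = (0.0034985) / (0.10262) = 0.034091.

0.034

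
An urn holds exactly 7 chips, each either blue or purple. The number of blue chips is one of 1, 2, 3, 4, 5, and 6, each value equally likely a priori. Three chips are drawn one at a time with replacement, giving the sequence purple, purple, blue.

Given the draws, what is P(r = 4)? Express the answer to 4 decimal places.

0.1837

Under each hypothesis, the probability of the observed sequence is: P(data | r = 1) = (6/7)(6/7)(1/7) = 0.10496; P(data | r = 2) = (5/7)(5/7)(2/7) = 0.14577; P(data | r = 3) = (4/7)(4/7)(3/7) = 0.13994; P(data | r = 4) = (3/7)(3/7)(4/7) = 0.10496; P(data | r = 5) = (2/7)(2/7)(5/7) = 0.058309; P(data | r = 6) = (1/7)(1/7)(6/7) = 0.017493.
Multiplying each by its prior: 1/6 · 0.10496 = 0.017493, 1/6 · 0.14577 = 0.024295, 1/6 · 0.13994 = 0.023324, 1/6 · 0.10496 = 0.017493, 1/6 · 0.058309 = 0.0097182, 1/6 · 0.017493 = 0.0029155; with total 0.095238.
By Bayes' rule, P(r = 4 | data) = (0.017493) / (0.095238) = 0.18367.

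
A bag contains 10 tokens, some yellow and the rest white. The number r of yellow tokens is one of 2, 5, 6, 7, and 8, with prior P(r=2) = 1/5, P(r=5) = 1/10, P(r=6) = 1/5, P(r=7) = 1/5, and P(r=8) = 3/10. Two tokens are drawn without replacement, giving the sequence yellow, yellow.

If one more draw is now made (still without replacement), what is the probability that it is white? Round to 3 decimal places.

Under each hypothesis, the probability of the observed sequence is: P(data | r = 2) = (2/10)(1/9) = 1/45; P(data | r = 5) = (5/10)(4/9) = 2/9; P(data | r = 6) = (6/10)(5/9) = 1/3; P(data | r = 7) = (7/10)(6/9) = 7/15; P(data | r = 8) = (8/10)(7/9) = 28/45.
Weighting by the prior gives 1/5 · 1/45 = 1/225, 1/10 · 2/9 = 1/45, 1/5 · 1/3 = 1/15, 1/5 · 7/15 = 7/75, 3/10 · 28/45 = 14/75; with total 28/75.
Normalising, the posterior is P(r = 2 | data) = 1/84, P(r = 5 | data) = 5/84, P(r = 6 | data) = 5/28, P(r = 7 | data) = 1/4, P(r = 8 | data) = 1/2.
The predictive probability is P(white next | data) = (1)(1/84) + (5/8)(5/84) + (1/2)(5/28) + (3/8)(1/4) + (1/4)(1/2) = 5/14.

0.357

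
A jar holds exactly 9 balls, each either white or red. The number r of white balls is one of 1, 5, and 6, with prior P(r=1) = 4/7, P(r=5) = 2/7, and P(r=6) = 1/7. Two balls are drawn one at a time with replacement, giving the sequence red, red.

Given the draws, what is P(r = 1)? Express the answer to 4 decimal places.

0.8620

For each hypothesis, P(data | H) works out to: P(data | r = 1) = (8/9)(8/9) = 64/81; P(data | r = 5) = (4/9)(4/9) = 16/81; P(data | r = 6) = (3/9)(3/9) = 1/9.
Weighting by the prior gives 4/7 · 64/81 = 256/567, 2/7 · 16/81 = 32/567, 1/7 · 1/9 = 1/63; summing to 11/21.
Therefore the posterior P(r = 1 | data) = (256/567) / (11/21) = 256/297.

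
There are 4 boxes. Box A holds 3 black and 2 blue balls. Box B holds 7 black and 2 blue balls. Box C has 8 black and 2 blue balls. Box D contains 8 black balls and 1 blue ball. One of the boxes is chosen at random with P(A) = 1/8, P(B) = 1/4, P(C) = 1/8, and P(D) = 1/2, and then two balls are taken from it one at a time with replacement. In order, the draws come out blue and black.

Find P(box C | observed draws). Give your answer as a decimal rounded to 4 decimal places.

Under each hypothesis, the probability of the observed sequence is: P(data | box A) = (2/5)(3/5) = 6/25; P(data | box B) = (2/9)(7/9) = 14/81; P(data | box C) = (2/10)(8/10) = 4/25; P(data | box D) = (1/9)(8/9) = 8/81.
The prior-weighted likelihoods are 1/8 · 6/25 = 3/100, 1/4 · 14/81 = 7/162, 1/8 · 4/25 = 1/50, 1/2 · 8/81 = 4/81; summing to 77/540.
Hence P(box C | data) = (1/50) / (77/540) = 54/385.

0.1403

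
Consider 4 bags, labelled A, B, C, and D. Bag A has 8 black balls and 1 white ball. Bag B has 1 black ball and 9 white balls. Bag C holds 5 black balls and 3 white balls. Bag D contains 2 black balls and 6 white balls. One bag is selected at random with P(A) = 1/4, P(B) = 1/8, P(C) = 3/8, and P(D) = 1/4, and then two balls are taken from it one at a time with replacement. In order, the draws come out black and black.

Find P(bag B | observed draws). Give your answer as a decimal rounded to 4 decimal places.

The likelihood of the observed sequence under each hypothesis: P(data | bag A) = (8/9)(8/9) = 0.79012; P(data | bag B) = (1/10)(1/10) = 0.01; P(data | bag C) = (5/8)(5/8) = 0.39062; P(data | bag D) = (2/8)(2/8) = 0.0625.
Multiplying each by its prior: 1/4 · 0.79012 = 0.19753, 1/8 · 0.01 = 0.00125, 3/8 · 0.39062 = 0.14648, 1/4 · 0.0625 = 0.015625; these sum to 0.36089.
By Bayes' rule, P(bag B | data) = (0.00125) / (0.36089) = 0.0034637.

0.0035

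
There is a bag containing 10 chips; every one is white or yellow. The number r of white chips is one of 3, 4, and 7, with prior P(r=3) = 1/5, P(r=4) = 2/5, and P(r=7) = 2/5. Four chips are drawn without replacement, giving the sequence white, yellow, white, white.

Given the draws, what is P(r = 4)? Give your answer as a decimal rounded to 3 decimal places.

For each hypothesis, P(data | H) works out to: P(data | r = 3) = (3/10)(7/9)(2/8)(1/7) = 1/120; P(data | r = 4) = (4/10)(6/9)(3/8)(2/7) = 1/35; P(data | r = 7) = (7/10)(3/9)(6/8)(5/7) = 1/8.
Weighting by the prior gives 1/5 · 1/120 = 1/600, 2/5 · 1/35 = 2/175, 2/5 · 1/8 = 1/20; summing to 53/840.
Hence P(r = 4 | data) = (2/175) / (53/840) = 48/265.

0.181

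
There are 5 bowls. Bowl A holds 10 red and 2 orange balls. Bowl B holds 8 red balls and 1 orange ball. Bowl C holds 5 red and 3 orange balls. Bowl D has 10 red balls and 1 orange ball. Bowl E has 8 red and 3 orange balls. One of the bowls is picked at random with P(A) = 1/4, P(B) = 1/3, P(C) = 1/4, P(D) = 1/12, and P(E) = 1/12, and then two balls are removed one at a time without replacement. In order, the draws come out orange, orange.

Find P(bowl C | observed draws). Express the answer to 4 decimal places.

The likelihood of the observed sequence under each hypothesis: P(data | bowl A) = (2/12)(1/11) = 0.015152; P(data | bowl B) = (1/9)(0/8) = 0; P(data | bowl C) = (3/8)(2/7) = 0.10714; P(data | bowl D) = (1/11)(0/10) = 0; P(data | bowl E) = (3/11)(2/10) = 0.054545.
Weighting by the prior gives 1/4 · 0.015152 = 0.0037879, 1/3 · 0 = 0, 1/4 · 0.10714 = 0.026786, 1/12 · 0 = 0, 1/12 · 0.054545 = 0.0045455; with total 0.035119.
Hence P(bowl C | data) = (0.026786) / (0.035119) = 0.76271.

0.7627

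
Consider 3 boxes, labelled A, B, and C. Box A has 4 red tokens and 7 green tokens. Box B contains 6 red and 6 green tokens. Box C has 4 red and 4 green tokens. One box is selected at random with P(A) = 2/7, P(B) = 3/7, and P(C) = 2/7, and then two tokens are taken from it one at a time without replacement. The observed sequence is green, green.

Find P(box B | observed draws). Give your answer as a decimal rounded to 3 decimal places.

Under each hypothesis, the probability of the observed sequence is: P(data | box A) = (7/11)(6/10) = 0.38182; P(data | box B) = (6/12)(5/11) = 0.22727; P(data | box C) = (4/8)(3/7) = 0.21429.
The prior-weighted likelihoods are 2/7 · 0.38182 = 0.10909, 3/7 · 0.22727 = 0.097403, 2/7 · 0.21429 = 0.061224; these sum to 0.26772.
By Bayes' rule, P(box B | data) = (0.097403) / (0.26772) = 0.36383.

0.364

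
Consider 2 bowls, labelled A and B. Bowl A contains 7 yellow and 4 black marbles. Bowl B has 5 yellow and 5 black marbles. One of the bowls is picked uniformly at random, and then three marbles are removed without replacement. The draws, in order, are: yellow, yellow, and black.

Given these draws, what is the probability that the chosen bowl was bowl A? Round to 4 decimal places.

For each hypothesis, P(data | H) works out to: P(data | bowl A) = (7/11)(6/10)(4/9) = 0.1697; P(data | bowl B) = (5/10)(4/9)(5/8) = 0.13889.
Multiplying each by its prior: 1/2 · 0.1697 = 0.084848, 1/2 · 0.13889 = 0.069444; summing to 0.15429.
Hence P(bowl A | data) = (0.084848) / (0.15429) = 0.54992.

0.5499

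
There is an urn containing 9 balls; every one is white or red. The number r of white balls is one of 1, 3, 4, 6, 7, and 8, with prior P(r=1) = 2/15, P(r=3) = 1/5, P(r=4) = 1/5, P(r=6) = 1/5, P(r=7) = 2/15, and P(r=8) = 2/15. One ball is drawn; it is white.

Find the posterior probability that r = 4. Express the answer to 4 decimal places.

0.1690

Compute the likelihood of this draw for each case: P(data | r = 1) = (1/9) = 1/9; P(data | r = 3) = (3/9) = 1/3; P(data | r = 4) = (4/9) = 4/9; P(data | r = 6) = (6/9) = 2/3; P(data | r = 7) = (7/9) = 7/9; P(data | r = 8) = (8/9) = 8/9.
Multiplying each by its prior: 2/15 · 1/9 = 2/135, 1/5 · 1/3 = 1/15, 1/5 · 4/9 = 4/45, 1/5 · 2/3 = 2/15, 2/15 · 7/9 = 14/135, 2/15 · 8/9 = 16/135; summing to 71/135.
Therefore the posterior P(r = 4 | data) = (4/45) / (71/135) = 12/71.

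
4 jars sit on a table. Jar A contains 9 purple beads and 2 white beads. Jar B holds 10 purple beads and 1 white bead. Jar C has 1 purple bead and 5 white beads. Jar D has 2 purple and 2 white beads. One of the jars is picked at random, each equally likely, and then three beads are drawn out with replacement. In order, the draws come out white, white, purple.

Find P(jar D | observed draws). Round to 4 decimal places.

0.4540

The likelihood of the observed sequence under each hypothesis: P(data | jar A) = (2/11)(2/11)(9/11) = 0.027047; P(data | jar B) = (1/11)(1/11)(10/11) = 0.0075131; P(data | jar C) = (5/6)(5/6)(1/6) = 0.11574; P(data | jar D) = (2/4)(2/4)(2/4) = 0.125.
The prior-weighted likelihoods are 1/4 · 0.027047 = 0.0067618, 1/4 · 0.0075131 = 0.0018783, 1/4 · 0.11574 = 0.028935, 1/4 · 0.125 = 0.03125; summing to 0.068825.
So P(jar D | data) = (0.03125) / (0.068825) = 0.45405.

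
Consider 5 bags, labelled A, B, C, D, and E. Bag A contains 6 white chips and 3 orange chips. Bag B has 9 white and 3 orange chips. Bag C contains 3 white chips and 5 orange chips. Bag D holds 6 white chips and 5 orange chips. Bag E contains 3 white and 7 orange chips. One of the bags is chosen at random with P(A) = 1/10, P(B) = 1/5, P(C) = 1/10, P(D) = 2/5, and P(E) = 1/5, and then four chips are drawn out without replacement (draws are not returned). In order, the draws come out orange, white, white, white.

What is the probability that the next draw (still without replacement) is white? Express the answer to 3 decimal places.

0.552

Compute the likelihood of the observed sequence for each case: P(data | bag A) = (3/9)(6/8)(5/7)(4/6) = 0.11905; P(data | bag B) = (3/12)(9/11)(8/10)(7/9) = 0.12727; P(data | bag C) = (5/8)(3/7)(2/6)(1/5) = 0.017857; P(data | bag D) = (5/11)(6/10)(5/9)(4/8) = 0.075758; P(data | bag E) = (7/10)(3/9)(2/8)(1/7) = 0.0083333.
Weighting by the prior gives 1/10 · 0.11905 = 0.011905, 1/5 · 0.12727 = 0.025455, 1/10 · 0.017857 = 0.0017857, 2/5 · 0.075758 = 0.030303, 1/5 · 0.0083333 = 0.0016667; with total 0.071115.
Normalising, the posterior is P(bag A | data) = 0.1674, P(bag B | data) = 0.35794, P(bag C | data) = 0.02511, P(bag D | data) = 0.42611, P(bag E | data) = 0.023436.
Averaging over the posterior, P(white next | data) = (3/5)(0.1674) + (3/4)(0.35794) + (0)(0.02511) + (3/7)(0.42611) + (0)(0.023436) = 0.55151.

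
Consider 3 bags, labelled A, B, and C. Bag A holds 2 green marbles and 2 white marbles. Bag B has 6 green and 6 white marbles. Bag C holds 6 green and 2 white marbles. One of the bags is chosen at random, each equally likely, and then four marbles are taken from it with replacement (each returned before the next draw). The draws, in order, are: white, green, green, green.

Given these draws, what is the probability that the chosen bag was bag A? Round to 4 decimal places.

0.2712

For each hypothesis, P(data | H) works out to: P(data | bag A) = (2/4)(2/4)(2/4)(2/4) = 1/16; P(data | bag B) = (6/12)(6/12)(6/12)(6/12) = 1/16; P(data | bag C) = (2/8)(6/8)(6/8)(6/8) = 27/256.
Multiplying each by its prior: 1/3 · 1/16 = 1/48, 1/3 · 1/16 = 1/48, 1/3 · 27/256 = 9/256; summing to 59/768.
By Bayes' rule, P(bag A | data) = (1/48) / (59/768) = 16/59.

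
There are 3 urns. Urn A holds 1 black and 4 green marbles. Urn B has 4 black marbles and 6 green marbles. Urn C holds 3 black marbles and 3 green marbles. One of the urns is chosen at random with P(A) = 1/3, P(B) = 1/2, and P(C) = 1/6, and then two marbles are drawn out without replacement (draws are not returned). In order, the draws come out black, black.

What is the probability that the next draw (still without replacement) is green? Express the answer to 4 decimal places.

0.7500

Under each hypothesis, the probability of the observed sequence is: P(data | urn A) = (1/5)(0/4) = 0; P(data | urn B) = (4/10)(3/9) = 2/15; P(data | urn C) = (3/6)(2/5) = 1/5.
The prior-weighted likelihoods are 1/3 · 0 = 0, 1/2 · 2/15 = 1/15, 1/6 · 1/5 = 1/30; summing to 1/10.
The posterior is then P(urn A | data) = 0, P(urn B | data) = 2/3, P(urn C | data) = 1/3.
The predictive probability is P(green next | data) = (3/4)(2/3) + (3/4)(1/3) = 3/4.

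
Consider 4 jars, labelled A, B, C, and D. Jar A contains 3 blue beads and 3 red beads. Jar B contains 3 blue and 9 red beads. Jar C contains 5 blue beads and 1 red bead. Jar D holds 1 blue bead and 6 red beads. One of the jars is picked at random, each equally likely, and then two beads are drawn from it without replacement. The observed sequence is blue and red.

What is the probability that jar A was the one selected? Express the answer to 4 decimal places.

0.3685

Compute the likelihood of the observed sequence for each case: P(data | jar A) = (3/6)(3/5) = 0.3; P(data | jar B) = (3/12)(9/11) = 0.20455; P(data | jar C) = (5/6)(1/5) = 0.16667; P(data | jar D) = (1/7)(6/6) = 0.14286.
Weighting by the prior gives 1/4 · 0.3 = 0.075, 1/4 · 0.20455 = 0.051136, 1/4 · 0.16667 = 0.041667, 1/4 · 0.14286 = 0.035714; these sum to 0.20352.
By Bayes' rule, P(jar A | data) = (0.075) / (0.20352) = 0.36852.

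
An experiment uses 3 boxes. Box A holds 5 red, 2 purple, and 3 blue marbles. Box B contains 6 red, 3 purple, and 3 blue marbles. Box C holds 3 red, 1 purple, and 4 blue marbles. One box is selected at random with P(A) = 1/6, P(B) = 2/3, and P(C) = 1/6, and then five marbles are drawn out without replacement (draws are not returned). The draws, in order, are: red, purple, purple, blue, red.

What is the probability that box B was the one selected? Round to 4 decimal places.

The likelihood of the observed sequence under each hypothesis: P(data | box A) = (5/10)(2/9)(1/8)(3/7)(4/6) = 0.0039683; P(data | box B) = (6/12)(3/11)(2/10)(3/9)(5/8) = 0.0056818; P(data | box C) = (3/8)(1/7)(0/6) = 0.
The prior-weighted likelihoods are 1/6 · 0.0039683 = 0.00066138, 2/3 · 0.0056818 = 0.0037879, 1/6 · 0 = 0; summing to 0.0044493.
So P(box B | data) = (0.0037879) / (0.0044493) = 0.85135.

0.8514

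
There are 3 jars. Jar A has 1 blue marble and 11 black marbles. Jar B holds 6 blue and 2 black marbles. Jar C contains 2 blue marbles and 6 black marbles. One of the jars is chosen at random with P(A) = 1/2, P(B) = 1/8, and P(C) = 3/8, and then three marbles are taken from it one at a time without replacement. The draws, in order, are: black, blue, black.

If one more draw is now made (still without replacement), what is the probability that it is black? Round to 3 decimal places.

Under each hypothesis, the probability of the observed sequence is: P(data | jar A) = (11/12)(1/11)(10/10) = 1/12; P(data | jar B) = (2/8)(6/7)(1/6) = 1/28; P(data | jar C) = (6/8)(2/7)(5/6) = 5/28.
Multiplying each by its prior: 1/2 · 1/12 = 1/24, 1/8 · 1/28 = 1/224, 3/8 · 5/28 = 15/224; summing to 19/168.
The posterior is then P(jar A | data) = 7/19, P(jar B | data) = 3/76, P(jar C | data) = 45/76.
The predictive probability is P(black next | data) = (1)(7/19) + (0)(3/76) + (4/5)(45/76) = 16/19.

0.842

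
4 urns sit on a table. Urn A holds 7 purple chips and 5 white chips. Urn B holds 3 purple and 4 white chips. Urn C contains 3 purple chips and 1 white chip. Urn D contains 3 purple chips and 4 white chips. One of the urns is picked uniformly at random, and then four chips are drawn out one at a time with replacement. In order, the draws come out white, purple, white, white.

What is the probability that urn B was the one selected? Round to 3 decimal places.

The likelihood of the observed sequence under each hypothesis: P(data | urn A) = (5/12)(7/12)(5/12)(5/12) = 0.042197; P(data | urn B) = (4/7)(3/7)(4/7)(4/7) = 0.079967; P(data | urn C) = (1/4)(3/4)(1/4)(1/4) = 0.011719; P(data | urn D) = (4/7)(3/7)(4/7)(4/7) = 0.079967.
Multiplying each by its prior: 1/4 · 0.042197 = 0.010549, 1/4 · 0.079967 = 0.019992, 1/4 · 0.011719 = 0.0029297, 1/4 · 0.079967 = 0.019992; with total 0.053462.
Therefore the posterior P(urn B | data) = (0.019992) / (0.053462) = 0.37394.

0.374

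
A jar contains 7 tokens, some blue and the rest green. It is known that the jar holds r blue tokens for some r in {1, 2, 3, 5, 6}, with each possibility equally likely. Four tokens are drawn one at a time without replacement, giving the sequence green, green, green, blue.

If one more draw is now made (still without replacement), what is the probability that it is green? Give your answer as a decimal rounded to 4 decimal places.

The likelihood of the observed sequence under each hypothesis: P(data | r = 1) = (6/7)(5/6)(4/5)(1/4) = 1/7; P(data | r = 2) = (5/7)(4/6)(3/5)(2/4) = 1/7; P(data | r = 3) = (4/7)(3/6)(2/5)(3/4) = 3/35; P(data | r = 5) = (2/7)(1/6)(0/5) = 0; P(data | r = 6) = (1/7)(0/6) = 0.
Multiplying each by its prior: 1/5 · 1/7 = 1/35, 1/5 · 1/7 = 1/35, 1/5 · 3/35 = 3/175, 1/5 · 0 = 0, 1/5 · 0 = 0; these sum to 13/175.
Dividing through by the total gives posterior P(r = 1 | data) = 5/13, P(r = 2 | data) = 5/13, P(r = 3 | data) = 3/13, P(r = 5 | data) = 0, P(r = 6 | data) = 0.
The predictive probability is P(green next | data) = (1)(5/13) + (2/3)(5/13) + (1/3)(3/13) = 28/39.

0.7179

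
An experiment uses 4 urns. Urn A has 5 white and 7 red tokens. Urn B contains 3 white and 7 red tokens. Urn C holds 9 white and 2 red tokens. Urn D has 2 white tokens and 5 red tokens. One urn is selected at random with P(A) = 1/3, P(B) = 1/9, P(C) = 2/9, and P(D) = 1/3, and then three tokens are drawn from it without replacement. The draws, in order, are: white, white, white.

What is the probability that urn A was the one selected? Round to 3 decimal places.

0.117

The likelihood of the observed sequence under each hypothesis: P(data | urn A) = (5/12)(4/11)(3/10) = 0.045455; P(data | urn B) = (3/10)(2/9)(1/8) = 0.0083333; P(data | urn C) = (9/11)(8/10)(7/9) = 0.50909; P(data | urn D) = (2/7)(1/6)(0/5) = 0.
The prior-weighted likelihoods are 1/3 · 0.045455 = 0.015152, 1/9 · 0.0083333 = 0.00092593, 2/9 · 0.50909 = 0.11313, 1/3 · 0 = 0; summing to 0.12921.
Hence P(urn A | data) = (0.015152) / (0.12921) = 0.11726.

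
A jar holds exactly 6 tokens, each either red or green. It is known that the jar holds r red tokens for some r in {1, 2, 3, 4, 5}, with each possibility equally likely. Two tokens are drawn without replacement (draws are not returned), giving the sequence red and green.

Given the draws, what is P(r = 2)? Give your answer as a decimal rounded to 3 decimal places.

0.229

Compute the likelihood of the observed sequence for each case: P(data | r = 1) = (1/6)(5/5) = 1/6; P(data | r = 2) = (2/6)(4/5) = 4/15; P(data | r = 3) = (3/6)(3/5) = 3/10; P(data | r = 4) = (4/6)(2/5) = 4/15; P(data | r = 5) = (5/6)(1/5) = 1/6.
The prior-weighted likelihoods are 1/5 · 1/6 = 1/30, 1/5 · 4/15 = 4/75, 1/5 · 3/10 = 3/50, 1/5 · 4/15 = 4/75, 1/5 · 1/6 = 1/30; summing to 7/30.
So P(r = 2 | data) = (4/75) / (7/30) = 8/35.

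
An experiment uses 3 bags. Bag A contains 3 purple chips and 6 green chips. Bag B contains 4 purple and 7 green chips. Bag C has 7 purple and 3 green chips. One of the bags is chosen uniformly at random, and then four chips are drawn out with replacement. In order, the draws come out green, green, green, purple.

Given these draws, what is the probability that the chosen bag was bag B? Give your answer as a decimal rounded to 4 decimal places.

0.4433

For each hypothesis, P(data | H) works out to: P(data | bag A) = (6/9)(6/9)(6/9)(3/9) = 0.098765; P(data | bag B) = (7/11)(7/11)(7/11)(4/11) = 0.093709; P(data | bag C) = (3/10)(3/10)(3/10)(7/10) = 0.0189.
The prior-weighted likelihoods are 1/3 · 0.098765 = 0.032922, 1/3 · 0.093709 = 0.031236, 1/3 · 0.0189 = 0.0063; with total 0.070458.
So P(bag B | data) = (0.031236) / (0.070458) = 0.44333.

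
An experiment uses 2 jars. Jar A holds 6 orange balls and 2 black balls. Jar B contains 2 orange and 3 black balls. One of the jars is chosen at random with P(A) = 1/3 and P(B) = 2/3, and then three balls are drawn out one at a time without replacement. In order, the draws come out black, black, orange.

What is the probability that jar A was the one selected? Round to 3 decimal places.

For each hypothesis, P(data | H) works out to: P(data | jar A) = (2/8)(1/7)(6/6) = 1/28; P(data | jar B) = (3/5)(2/4)(2/3) = 1/5.
Weighting by the prior gives 1/3 · 1/28 = 1/84, 2/3 · 1/5 = 2/15; summing to 61/420.
Hence P(jar A | data) = (1/84) / (61/420) = 5/61.

0.082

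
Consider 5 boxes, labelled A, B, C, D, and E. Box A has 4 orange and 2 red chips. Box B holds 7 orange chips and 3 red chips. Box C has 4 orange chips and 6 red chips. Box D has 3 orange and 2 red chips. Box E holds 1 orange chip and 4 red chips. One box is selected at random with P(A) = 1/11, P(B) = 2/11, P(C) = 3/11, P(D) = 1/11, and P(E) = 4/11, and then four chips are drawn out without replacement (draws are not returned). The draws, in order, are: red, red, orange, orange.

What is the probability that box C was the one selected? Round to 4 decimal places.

For each hypothesis, P(data | H) works out to: P(data | box A) = (2/6)(1/5)(4/4)(3/3) = 0.066667; P(data | box B) = (3/10)(2/9)(7/8)(6/7) = 0.05; P(data | box C) = (6/10)(5/9)(4/8)(3/7) = 0.071429; P(data | box D) = (2/5)(1/4)(3/3)(2/2) = 0.1; P(data | box E) = (4/5)(3/4)(1/3)(0/2) = 0.
The prior-weighted likelihoods are 1/11 · 0.066667 = 0.0060606, 2/11 · 0.05 = 0.0090909, 3/11 · 0.071429 = 0.019481, 1/11 · 0.1 = 0.0090909, 4/11 · 0 = 0; summing to 0.043723.
So P(box C | data) = (0.019481) / (0.043723) = 0.44554.

0.4455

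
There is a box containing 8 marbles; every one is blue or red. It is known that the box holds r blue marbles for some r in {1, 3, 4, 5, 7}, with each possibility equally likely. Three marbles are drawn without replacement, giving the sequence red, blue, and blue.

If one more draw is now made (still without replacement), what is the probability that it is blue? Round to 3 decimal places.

For each hypothesis, P(data | H) works out to: P(data | r = 1) = (7/8)(1/7)(0/6) = 0; P(data | r = 3) = (5/8)(3/7)(2/6) = 5/56; P(data | r = 4) = (4/8)(4/7)(3/6) = 1/7; P(data | r = 5) = (3/8)(5/7)(4/6) = 5/28; P(data | r = 7) = (1/8)(7/7)(6/6) = 1/8.
Multiplying each by its prior: 1/5 · 0 = 0, 1/5 · 5/56 = 1/56, 1/5 · 1/7 = 1/35, 1/5 · 5/28 = 1/28, 1/5 · 1/8 = 1/40; these sum to 3/28.
The posterior is then P(r = 1 | data) = 0, P(r = 3 | data) = 1/6, P(r = 4 | data) = 4/15, P(r = 5 | data) = 1/3, P(r = 7 | data) = 7/30.
Averaging over the posterior, P(blue next | data) = (1/5)(1/6) + (2/5)(4/15) + (3/5)(1/3) + (1)(7/30) = 43/75.

0.573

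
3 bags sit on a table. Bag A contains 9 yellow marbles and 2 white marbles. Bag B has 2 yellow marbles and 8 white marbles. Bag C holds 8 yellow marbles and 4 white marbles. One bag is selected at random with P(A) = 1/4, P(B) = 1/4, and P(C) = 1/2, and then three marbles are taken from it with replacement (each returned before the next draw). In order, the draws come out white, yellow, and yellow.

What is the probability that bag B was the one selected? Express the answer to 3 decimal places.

Under each hypothesis, the probability of the observed sequence is: P(data | bag A) = (2/11)(9/11)(9/11) = 0.12171; P(data | bag B) = (8/10)(2/10)(2/10) = 0.032; P(data | bag C) = (4/12)(8/12)(8/12) = 0.14815.
Multiplying each by its prior: 1/4 · 0.12171 = 0.030428, 1/4 · 0.032 = 0.008, 1/2 · 0.14815 = 0.074074; summing to 0.1125.
Hence P(bag B | data) = (0.008) / (0.1125) = 0.07111.

0.071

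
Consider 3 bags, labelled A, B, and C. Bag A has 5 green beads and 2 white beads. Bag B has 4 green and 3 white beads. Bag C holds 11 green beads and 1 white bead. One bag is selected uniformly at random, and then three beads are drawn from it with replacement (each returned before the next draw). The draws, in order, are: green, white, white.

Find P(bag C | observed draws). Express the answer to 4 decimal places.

Under each hypothesis, the probability of the observed sequence is: P(data | bag A) = (5/7)(2/7)(2/7) = 0.058309; P(data | bag B) = (4/7)(3/7)(3/7) = 0.10496; P(data | bag C) = (11/12)(1/12)(1/12) = 0.0063657.
The prior-weighted likelihoods are 1/3 · 0.058309 = 0.019436, 1/3 · 0.10496 = 0.034985, 1/3 · 0.0063657 = 0.0021219; with total 0.056544.
Hence P(bag C | data) = (0.0021219) / (0.056544) = 0.037527.

0.0375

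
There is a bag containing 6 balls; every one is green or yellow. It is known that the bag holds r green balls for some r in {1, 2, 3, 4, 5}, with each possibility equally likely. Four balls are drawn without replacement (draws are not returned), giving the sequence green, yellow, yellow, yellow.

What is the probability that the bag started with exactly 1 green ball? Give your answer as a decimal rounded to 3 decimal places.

Under each hypothesis, the probability of the observed sequence is: P(data | r = 1) = (1/6)(5/5)(4/4)(3/3) = 1/6; P(data | r = 2) = (2/6)(4/5)(3/4)(2/3) = 2/15; P(data | r = 3) = (3/6)(3/5)(2/4)(1/3) = 1/20; P(data | r = 4) = (4/6)(2/5)(1/4)(0/3) = 0; P(data | r = 5) = (5/6)(1/5)(0/4) = 0.
Multiplying each by its prior: 1/5 · 1/6 = 1/30, 1/5 · 2/15 = 2/75, 1/5 · 1/20 = 1/100, 1/5 · 0 = 0, 1/5 · 0 = 0; these sum to 7/100.
So P(r = 1 | data) = (1/30) / (7/100) = 10/21.

0.476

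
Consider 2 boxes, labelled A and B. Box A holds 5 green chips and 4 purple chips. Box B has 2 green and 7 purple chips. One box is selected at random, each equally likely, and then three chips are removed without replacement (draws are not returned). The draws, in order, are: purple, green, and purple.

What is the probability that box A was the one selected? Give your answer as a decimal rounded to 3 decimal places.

For each hypothesis, P(data | H) works out to: P(data | box A) = (4/9)(5/8)(3/7) = 5/42; P(data | box B) = (7/9)(2/8)(6/7) = 1/6.
Multiplying each by its prior: 1/2 · 5/42 = 5/84, 1/2 · 1/6 = 1/12; summing to 1/7.
Hence P(box A | data) = (5/84) / (1/7) = 5/12.

0.417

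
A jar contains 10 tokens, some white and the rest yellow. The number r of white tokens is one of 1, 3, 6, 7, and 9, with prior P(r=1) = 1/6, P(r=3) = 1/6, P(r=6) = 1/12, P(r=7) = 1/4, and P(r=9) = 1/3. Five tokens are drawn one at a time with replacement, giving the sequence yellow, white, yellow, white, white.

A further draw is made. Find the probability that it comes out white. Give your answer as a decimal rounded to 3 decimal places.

0.650

The likelihood of the observed sequence under each hypothesis: P(data | r = 1) = (9/10)(1/10)(9/10)(1/10)(1/10) = 0.00081; P(data | r = 3) = (7/10)(3/10)(7/10)(3/10)(3/10) = 0.01323; P(data | r = 6) = (4/10)(6/10)(4/10)(6/10)(6/10) = 0.03456; P(data | r = 7) = (3/10)(7/10)(3/10)(7/10)(7/10) = 0.03087; P(data | r = 9) = (1/10)(9/10)(1/10)(9/10)(9/10) = 0.00729.
Multiplying each by its prior: 1/6 · 0.00081 = 0.000135, 1/6 · 0.01323 = 0.002205, 1/12 · 0.03456 = 0.00288, 1/4 · 0.03087 = 0.0077175, 1/3 · 0.00729 = 0.00243; these sum to 0.015367.
Dividing through by the total gives posterior P(r = 1 | data) = 0.0087848, P(r = 3 | data) = 0.14348, P(r = 6 | data) = 0.18741, P(r = 7 | data) = 0.5022, P(r = 9 | data) = 0.15813.
Averaging over the posterior, P(white next | data) = (1/10)(0.0087848) + (3/10)(0.14348) + (3/5)(0.18741) + (7/10)(0.5022) + (9/10)(0.15813) = 0.65022.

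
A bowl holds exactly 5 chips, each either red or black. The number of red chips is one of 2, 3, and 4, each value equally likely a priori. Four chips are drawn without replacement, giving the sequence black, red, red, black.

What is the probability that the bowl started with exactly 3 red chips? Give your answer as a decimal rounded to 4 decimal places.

The likelihood of the observed sequence under each hypothesis: P(data | r = 2) = (3/5)(2/4)(1/3)(2/2) = 1/10; P(data | r = 3) = (2/5)(3/4)(2/3)(1/2) = 1/10; P(data | r = 4) = (1/5)(4/4)(3/3)(0/2) = 0.
Multiplying each by its prior: 1/3 · 1/10 = 1/30, 1/3 · 1/10 = 1/30, 1/3 · 0 = 0; with total 1/15.
So P(r = 3 | data) = (1/30) / (1/15) = 1/2.

0.5000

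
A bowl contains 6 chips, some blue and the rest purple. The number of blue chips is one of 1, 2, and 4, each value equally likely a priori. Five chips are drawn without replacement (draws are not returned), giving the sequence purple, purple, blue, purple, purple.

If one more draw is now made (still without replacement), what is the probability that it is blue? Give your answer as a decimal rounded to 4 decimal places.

For each hypothesis, P(data | H) works out to: P(data | r = 1) = (5/6)(4/5)(1/4)(3/3)(2/2) = 1/6; P(data | r = 2) = (4/6)(3/5)(2/4)(2/3)(1/2) = 1/15; P(data | r = 4) = (2/6)(1/5)(4/4)(0/3) = 0.
Weighting by the prior gives 1/3 · 1/6 = 1/18, 1/3 · 1/15 = 1/45, 1/3 · 0 = 0; summing to 7/90.
The posterior is then P(r = 1 | data) = 5/7, P(r = 2 | data) = 2/7, P(r = 4 | data) = 0.
The predictive probability is P(blue next | data) = (0)(5/7) + (1)(2/7) = 2/7.

0.2857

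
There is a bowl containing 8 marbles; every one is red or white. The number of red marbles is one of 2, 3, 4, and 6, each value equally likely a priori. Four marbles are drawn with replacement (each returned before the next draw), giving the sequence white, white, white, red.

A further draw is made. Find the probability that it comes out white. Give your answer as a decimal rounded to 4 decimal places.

Under each hypothesis, the probability of the observed sequence is: P(data | r = 2) = (6/8)(6/8)(6/8)(2/8) = 0.10547; P(data | r = 3) = (5/8)(5/8)(5/8)(3/8) = 0.091553; P(data | r = 4) = (4/8)(4/8)(4/8)(4/8) = 0.0625; P(data | r = 6) = (2/8)(2/8)(2/8)(6/8) = 0.011719.
Multiplying each by its prior: 1/4 · 0.10547 = 0.026367, 1/4 · 0.091553 = 0.022888, 1/4 · 0.0625 = 0.015625, 1/4 · 0.011719 = 0.0029297; summing to 0.06781.
Normalising, the posterior is P(r = 2 | data) = 0.38884, P(r = 3 | data) = 0.33753, P(r = 4 | data) = 0.23042, P(r = 6 | data) = 0.043204.
The predictive probability is P(white next | data) = (3/4)(0.38884) + (5/8)(0.33753) + (1/2)(0.23042) + (1/4)(0.043204) = 0.6286.

0.6286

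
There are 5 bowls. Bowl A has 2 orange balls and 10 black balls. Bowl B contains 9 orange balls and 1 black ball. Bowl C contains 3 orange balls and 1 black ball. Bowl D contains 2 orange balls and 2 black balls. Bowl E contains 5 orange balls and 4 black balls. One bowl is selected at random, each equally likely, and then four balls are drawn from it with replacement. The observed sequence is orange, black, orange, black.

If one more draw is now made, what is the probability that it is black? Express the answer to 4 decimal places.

For each hypothesis, P(data | H) works out to: P(data | bowl A) = (2/12)(10/12)(2/12)(10/12) = 0.01929; P(data | bowl B) = (9/10)(1/10)(9/10)(1/10) = 0.0081; P(data | bowl C) = (3/4)(1/4)(3/4)(1/4) = 0.035156; P(data | bowl D) = (2/4)(2/4)(2/4)(2/4) = 0.0625; P(data | bowl E) = (5/9)(4/9)(5/9)(4/9) = 0.060966.
Multiplying each by its prior: 1/5 · 0.01929 = 0.003858, 1/5 · 0.0081 = 0.00162, 1/5 · 0.035156 = 0.0070313, 1/5 · 0.0625 = 0.0125, 1/5 · 0.060966 = 0.012193; with total 0.037203.
Normalising, the posterior is P(bowl A | data) = 0.1037, P(bowl B | data) = 0.043545, P(bowl C | data) = 0.189, P(bowl D | data) = 0.336, P(bowl E | data) = 0.32775.
The predictive probability is P(black next | data) = (5/6)(0.1037) + (1/10)(0.043545) + (1/4)(0.189) + (1/2)(0.336) + (4/9)(0.32775) = 0.45169.

0.4517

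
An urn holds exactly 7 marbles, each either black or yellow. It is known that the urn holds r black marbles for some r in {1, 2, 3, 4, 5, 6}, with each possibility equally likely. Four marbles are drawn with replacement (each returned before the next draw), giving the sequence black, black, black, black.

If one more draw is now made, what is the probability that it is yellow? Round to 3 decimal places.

Compute the likelihood of the observed sequence for each case: P(data | r = 1) = (1/7)(1/7)(1/7)(1/7) = 0.00041649; P(data | r = 2) = (2/7)(2/7)(2/7)(2/7) = 0.0066639; P(data | r = 3) = (3/7)(3/7)(3/7)(3/7) = 0.033736; P(data | r = 4) = (4/7)(4/7)(4/7)(4/7) = 0.10662; P(data | r = 5) = (5/7)(5/7)(5/7)(5/7) = 0.26031; P(data | r = 6) = (6/7)(6/7)(6/7)(6/7) = 0.53978.
The prior-weighted likelihoods are 1/6 · 0.00041649 = 6.9416e-05, 1/6 · 0.0066639 = 0.0011106, 1/6 · 0.033736 = 0.0056227, 1/6 · 0.10662 = 0.01777, 1/6 · 0.26031 = 0.043385, 1/6 · 0.53978 = 0.089963; these sum to 0.15792.
Normalising, the posterior is P(r = 1 | data) = 0.00043956, P(r = 2 | data) = 0.007033, P(r = 3 | data) = 0.035604, P(r = 4 | data) = 0.11253, P(r = 5 | data) = 0.27473, P(r = 6 | data) = 0.56967.
The predictive probability is P(yellow next | data) = (6/7)(0.00043956) + (5/7)(0.007033) + (4/7)(0.035604) + (3/7)(0.11253) + (2/7)(0.27473) + (1/7)(0.56967) = 0.23385.

0.234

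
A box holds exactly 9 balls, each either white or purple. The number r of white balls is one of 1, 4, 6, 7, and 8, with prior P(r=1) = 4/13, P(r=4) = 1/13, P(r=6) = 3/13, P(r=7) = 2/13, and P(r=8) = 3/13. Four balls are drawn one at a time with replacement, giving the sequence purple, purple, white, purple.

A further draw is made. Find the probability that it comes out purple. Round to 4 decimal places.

For each hypothesis, P(data | H) works out to: P(data | r = 1) = (8/9)(8/9)(1/9)(8/9) = 0.078037; P(data | r = 4) = (5/9)(5/9)(4/9)(5/9) = 0.076208; P(data | r = 6) = (3/9)(3/9)(6/9)(3/9) = 0.024691; P(data | r = 7) = (2/9)(2/9)(7/9)(2/9) = 0.0085353; P(data | r = 8) = (1/9)(1/9)(8/9)(1/9) = 0.0012193.
Multiplying each by its prior: 4/13 · 0.078037 = 0.024011, 1/13 · 0.076208 = 0.0058621, 3/13 · 0.024691 = 0.005698, 2/13 · 0.0085353 = 0.0013131, 3/13 · 0.0012193 = 0.00028138; summing to 0.037166.
Normalising, the posterior is P(r = 1 | data) = 0.64606, P(r = 4 | data) = 0.15773, P(r = 6 | data) = 0.15331, P(r = 7 | data) = 0.035331, P(r = 8 | data) = 0.007571.
Averaging over the posterior, P(purple next | data) = (8/9)(0.64606) + (5/9)(0.15773) + (1/3)(0.15331) + (2/9)(0.035331) + (1/9)(0.007571) = 0.7217.

0.7217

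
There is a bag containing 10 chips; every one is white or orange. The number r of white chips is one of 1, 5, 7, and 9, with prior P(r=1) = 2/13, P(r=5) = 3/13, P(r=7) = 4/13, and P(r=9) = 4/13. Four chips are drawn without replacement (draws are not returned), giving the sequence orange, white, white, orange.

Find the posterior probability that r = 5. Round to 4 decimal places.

For each hypothesis, P(data | H) works out to: P(data | r = 1) = (9/10)(1/9)(0/8) = 0; P(data | r = 5) = (5/10)(5/9)(4/8)(4/7) = 0.079365; P(data | r = 7) = (3/10)(7/9)(6/8)(2/7) = 0.05; P(data | r = 9) = (1/10)(9/9)(8/8)(0/7) = 0.
Multiplying each by its prior: 2/13 · 0 = 0, 3/13 · 0.079365 = 0.018315, 4/13 · 0.05 = 0.015385, 4/13 · 0 = 0; these sum to 0.0337.
By Bayes' rule, P(r = 5 | data) = (0.018315) / (0.0337) = 0.54348.

0.5435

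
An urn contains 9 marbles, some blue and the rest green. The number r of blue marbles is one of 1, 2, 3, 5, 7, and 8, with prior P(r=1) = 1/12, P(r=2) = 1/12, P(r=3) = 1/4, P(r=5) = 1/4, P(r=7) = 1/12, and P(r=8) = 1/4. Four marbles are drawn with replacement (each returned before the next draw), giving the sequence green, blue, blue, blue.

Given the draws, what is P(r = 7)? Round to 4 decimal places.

0.1606

The likelihood of the observed sequence under each hypothesis: P(data | r = 1) = (8/9)(1/9)(1/9)(1/9) = 0.0012193; P(data | r = 2) = (7/9)(2/9)(2/9)(2/9) = 0.0085353; P(data | r = 3) = (6/9)(3/9)(3/9)(3/9) = 0.024691; P(data | r = 5) = (4/9)(5/9)(5/9)(5/9) = 0.076208; P(data | r = 7) = (2/9)(7/9)(7/9)(7/9) = 0.10456; P(data | r = 8) = (1/9)(8/9)(8/9)(8/9) = 0.078037.
The prior-weighted likelihoods are 1/12 · 0.0012193 = 0.00010161, 1/12 · 0.0085353 = 0.00071127, 1/4 · 0.024691 = 0.0061728, 1/4 · 0.076208 = 0.019052, 1/12 · 0.10456 = 0.0087131, 1/4 · 0.078037 = 0.019509; these sum to 0.05426.
So P(r = 7 | data) = (0.0087131) / (0.05426) = 0.16058.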